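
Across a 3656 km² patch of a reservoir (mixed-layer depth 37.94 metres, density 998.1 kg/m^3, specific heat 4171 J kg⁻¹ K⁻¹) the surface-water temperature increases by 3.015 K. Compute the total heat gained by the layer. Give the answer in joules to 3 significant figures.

1.74×10^18 J

Areal heat capacity C = ρ c_p D = 998.1 × 4171 × 37.94 = 1.58×10^8 J/(m^2 K).
Heat per unit area: q = C ΔT = 1.58×10^8 × 3.015 = 4.76×10^8 J/m².
Total heat: Q = q × A = 4.76×10^8 × (3656 × 10⁶ m²) = 1.74×10^18 J.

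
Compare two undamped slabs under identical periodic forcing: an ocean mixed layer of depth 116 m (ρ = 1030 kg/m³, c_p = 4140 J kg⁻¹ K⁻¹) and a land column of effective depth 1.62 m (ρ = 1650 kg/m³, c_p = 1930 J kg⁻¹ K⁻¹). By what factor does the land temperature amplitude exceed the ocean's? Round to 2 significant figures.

96

C_ocean = 1030 × 4140 × 116 = 4.95×10^8 J/(m²·K).
C_land = 1650 × 1930 × 1.62 = 5.16×10^6 J/(m²·K).
Undamped amplitude ∝ 1/C, so A_land/A_ocean = C_ocean/C_land = 95.9.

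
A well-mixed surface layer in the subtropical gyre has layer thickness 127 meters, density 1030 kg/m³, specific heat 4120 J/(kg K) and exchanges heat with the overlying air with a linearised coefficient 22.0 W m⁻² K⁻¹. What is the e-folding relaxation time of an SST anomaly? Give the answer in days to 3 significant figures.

284 days

Areal heat capacity C = ρ c_p D = 1030 × 4120 × 127 = 5.39×10^8 J m⁻² K⁻¹.
Relaxation time τ = C / λ = 5.39×10^8 / 22.0 = 2.45×10^7 s.
In days: 2.45×10^7 s / (86400 s/day) = 284 days.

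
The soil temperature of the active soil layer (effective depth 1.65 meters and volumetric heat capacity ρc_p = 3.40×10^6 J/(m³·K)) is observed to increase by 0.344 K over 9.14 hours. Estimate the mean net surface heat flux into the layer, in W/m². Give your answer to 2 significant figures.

59

Areal heat capacity C = ρc_p × D = 3.40×10^6 × 1.65 = 5.61×10^6 J/(m^2 K).
Required heat per unit area: Q = C ΔT = 5.61×10^6 × 0.344 = 1.93×10^6 J/m².
Flux F = Q / Δt = 1.93×10^6 / 32900 s = 58.7 W/m².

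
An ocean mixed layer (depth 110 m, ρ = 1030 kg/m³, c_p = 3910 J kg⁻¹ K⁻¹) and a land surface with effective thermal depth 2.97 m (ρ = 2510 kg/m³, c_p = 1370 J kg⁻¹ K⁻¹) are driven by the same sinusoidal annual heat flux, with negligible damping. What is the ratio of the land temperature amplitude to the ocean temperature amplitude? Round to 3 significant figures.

C_ocean = 1030 × 3910 × 110 = 4.43×10^8 J/(m²·K).
C_land = 2510 × 1370 × 2.97 = 1.02×10^7 J/(m²·K).
Undamped amplitude ∝ 1/C, so A_land/A_ocean = C_ocean/C_land = 43.4.

43.4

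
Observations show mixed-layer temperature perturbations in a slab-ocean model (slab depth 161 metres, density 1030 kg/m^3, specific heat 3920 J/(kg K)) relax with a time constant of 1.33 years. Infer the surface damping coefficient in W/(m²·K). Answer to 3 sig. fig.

15.5

Areal heat capacity C = ρ c_p D = 1030 × 3920 × 161 = 6.50×10^8 J/(m^2 K).
τ = 1.33 years = 4.20×10^7 s.
λ = C / τ = 6.50×10^8 / 4.20×10^7 = 15.5 W/(m²·K).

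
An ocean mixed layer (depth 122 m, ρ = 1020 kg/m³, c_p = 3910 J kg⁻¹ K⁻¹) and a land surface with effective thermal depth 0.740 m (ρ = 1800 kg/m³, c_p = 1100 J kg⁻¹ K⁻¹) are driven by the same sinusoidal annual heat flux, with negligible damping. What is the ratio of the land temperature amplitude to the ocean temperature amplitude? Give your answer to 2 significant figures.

C_ocean = 1020 × 3910 × 122 = 4.87×10^8 J/(m²·K).
C_land = 1800 × 1100 × 0.740 = 1.47×10^6 J/(m²·K).
Undamped amplitude ∝ 1/C, so A_land/A_ocean = C_ocean/C_land = 332.

330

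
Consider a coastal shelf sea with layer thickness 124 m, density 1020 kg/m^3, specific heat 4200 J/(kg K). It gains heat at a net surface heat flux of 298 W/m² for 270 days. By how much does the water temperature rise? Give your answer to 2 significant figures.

13 K

Areal heat capacity C = ρ c_p D = 1020 × 4200 × 124 = 5.31×10^8 J/(m^2 K).
Net heat input Q = F Δt = 298 × (270 days × 86400 s/day) = 6.95×10^9 J/m².
ΔT = Q / C = 6.95×10^9 / 5.31×10^8 = 13.1 K.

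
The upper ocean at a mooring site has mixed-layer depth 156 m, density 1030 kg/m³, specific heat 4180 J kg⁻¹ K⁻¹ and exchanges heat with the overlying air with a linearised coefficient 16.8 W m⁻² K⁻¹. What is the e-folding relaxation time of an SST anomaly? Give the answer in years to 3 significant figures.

Areal heat capacity C = ρ c_p D = 1030 × 4180 × 156 = 6.72×10^8 J/(m^2 K).
Relaxation time τ = C / λ = 6.72×10^8 / 16.8 = 4.00×10^7 s.
In years: 4.00×10^7 s / (3.156×10^7 s/year) = 1.27 years.

1.27 years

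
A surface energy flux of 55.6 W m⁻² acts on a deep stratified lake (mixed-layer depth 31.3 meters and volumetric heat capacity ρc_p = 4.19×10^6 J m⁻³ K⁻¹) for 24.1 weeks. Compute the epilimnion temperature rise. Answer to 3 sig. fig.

Areal heat capacity C = ρc_p × D = 4.19×10^6 × 31.3 = 1.31×10^8 J m⁻² K⁻¹.
Net heat input Q = F Δt = 55.6 × (24.1 weeks × 6.048×10^5 s/week) = 8.10×10^8 J/m².
ΔT = Q / C = 8.10×10^8 / 1.31×10^8 = 6.18 K.

6.18 K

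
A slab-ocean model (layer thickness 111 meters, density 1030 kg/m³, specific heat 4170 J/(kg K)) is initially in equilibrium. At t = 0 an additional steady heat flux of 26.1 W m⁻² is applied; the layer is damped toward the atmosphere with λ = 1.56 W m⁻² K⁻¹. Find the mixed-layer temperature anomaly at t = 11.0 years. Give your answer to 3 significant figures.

Areal heat capacity C = ρ c_p D = 1030 × 4170 × 111 = 4.77×10^8 J/(m^2 K).
τ = C / λ = 4.77×10^8 / 1.56 = 3.06×10^8 s.
Equilibrium anomaly ΔT_eq = F / λ = 26.1 / 1.56 = 16.7 K.
t = 11.0 years = 3.47×10^8 s, so t/τ = 1.14.
ΔT(t) = ΔT_eq (1 − e^(−t/τ)) = 16.7 × (1 − e^−1.14) = 11.4 K.

11.4 K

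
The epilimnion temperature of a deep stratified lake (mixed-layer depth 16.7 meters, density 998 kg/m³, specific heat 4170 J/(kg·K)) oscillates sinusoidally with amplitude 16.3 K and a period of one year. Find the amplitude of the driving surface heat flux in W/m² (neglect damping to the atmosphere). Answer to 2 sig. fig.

230

Areal heat capacity C = ρ c_p D = 998 × 4170 × 16.7 = 6.95×10^7 J/(m²·K).
ω = 2π / 3.15×10^7 s = 1.99×10^-7 s⁻¹.
Cω = 6.95×10^7 × 1.99×10^-7 = 13.8 W/(m²·K).
F₀ = A × Cω = 16.3 × 13.8 = 226 W/m².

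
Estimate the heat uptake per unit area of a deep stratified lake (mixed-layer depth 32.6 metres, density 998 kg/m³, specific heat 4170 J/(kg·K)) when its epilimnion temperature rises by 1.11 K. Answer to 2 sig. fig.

1.5×10^8

Areal heat capacity C = ρ c_p D = 998 × 4170 × 32.6 = 1.36×10^8 J m⁻² K⁻¹.
ΔQ = C ΔT = 1.36×10^8 × 1.11 = 1.51×10^8 J/m².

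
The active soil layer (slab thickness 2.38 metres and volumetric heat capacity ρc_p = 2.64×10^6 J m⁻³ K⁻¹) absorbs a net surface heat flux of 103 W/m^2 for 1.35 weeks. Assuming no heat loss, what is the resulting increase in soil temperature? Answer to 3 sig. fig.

Areal heat capacity C = ρc_p × D = 2.64×10^6 × 2.38 = 6.28×10^6 J m⁻² K⁻¹.
Net heat input Q = F Δt = 103 × (1.35 weeks × 6.048×10^5 s/week) = 8.41×10^7 J/m².
ΔT = Q / C = 8.41×10^7 / 6.28×10^6 = 13.4 K.

13.4 K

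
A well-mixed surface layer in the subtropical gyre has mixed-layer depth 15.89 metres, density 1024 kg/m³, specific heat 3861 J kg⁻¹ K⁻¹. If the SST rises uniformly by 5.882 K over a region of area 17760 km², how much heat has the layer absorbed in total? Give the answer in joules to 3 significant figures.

6.56×10^18 J

Areal heat capacity C = ρ c_p D = 1024 × 3861 × 15.89 = 6.28×10^7 J/(m^2 K).
Heat per unit area: q = C ΔT = 6.28×10^7 × 5.882 = 3.70×10^8 J/m².
Total heat: Q = q × A = 3.70×10^8 × (17760 × 10⁶ m²) = 6.56×10^18 J.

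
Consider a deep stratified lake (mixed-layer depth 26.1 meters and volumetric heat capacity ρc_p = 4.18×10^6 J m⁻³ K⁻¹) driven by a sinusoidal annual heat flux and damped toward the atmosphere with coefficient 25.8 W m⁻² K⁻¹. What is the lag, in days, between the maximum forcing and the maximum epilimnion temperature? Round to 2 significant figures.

Areal heat capacity C = ρc_p × D = 4.18×10^6 × 26.1 = 1.09×10^8 J/(m²·K).
ω = 2π / 3.15×10^7 s = 1.99×10^-7 s⁻¹.
Phase lag φ = arctan(Cω/λ) = arctan(21.7/25.8) = 0.700 rad.
Time lag = φ / ω = 0.700 / 1.99×10^-7 = 3.51×10^6 s = 40.7 days.

41 days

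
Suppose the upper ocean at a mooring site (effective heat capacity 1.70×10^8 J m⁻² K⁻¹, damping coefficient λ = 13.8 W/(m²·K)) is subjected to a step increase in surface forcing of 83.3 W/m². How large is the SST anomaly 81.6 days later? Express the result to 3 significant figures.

Areal heat capacity C = 1.70×10^8 J m⁻² K⁻¹ (given).
τ = C / λ = 1.70×10^8 / 13.8 = 1.23×10^7 s.
Equilibrium anomaly ΔT_eq = F / λ = 83.3 / 13.8 = 6.04 K.
t = 81.6 days = 7.05×10^6 s, so t/τ = 0.572.
ΔT(t) = ΔT_eq (1 − e^(−t/τ)) = 6.04 × (1 − e^−0.572) = 2.63 K.

2.63 K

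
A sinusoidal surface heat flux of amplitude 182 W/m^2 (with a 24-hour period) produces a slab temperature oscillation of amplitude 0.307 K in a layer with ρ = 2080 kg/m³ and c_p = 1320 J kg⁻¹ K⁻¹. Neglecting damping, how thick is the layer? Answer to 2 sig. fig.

3.0 m

ω = 2π / 86400 s = 7.27×10^-5 s⁻¹.
Required C = F₀ / (A ω) = 182 / (0.307 × 7.27×10^-5) = 8.15×10^6 J/(m²·K).
D = C / (ρ c_p) = 8.15×10^6 / (2080 × 1320) = 2.97 m.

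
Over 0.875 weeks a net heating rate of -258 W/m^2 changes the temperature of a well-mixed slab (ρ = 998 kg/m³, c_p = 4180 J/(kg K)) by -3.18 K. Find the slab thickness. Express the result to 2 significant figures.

Heat input Q = F Δt = -258 × 5.29×10^5 s = -1.37×10^8 J/m².
Required areal heat capacity C = Q / ΔT = 4.29×10^7 J/(m²·K).
Depth D = C / (ρ c_p) = 4.29×10^7 / (998 × 4180) = 10.3 m.

10 m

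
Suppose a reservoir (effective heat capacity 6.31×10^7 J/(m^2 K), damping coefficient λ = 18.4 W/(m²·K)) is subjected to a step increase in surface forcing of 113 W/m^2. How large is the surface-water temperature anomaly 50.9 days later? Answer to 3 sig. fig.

Areal heat capacity C = 6.31×10^7 J/(m^2 K) (given).
τ = C / λ = 6.31×10^7 / 18.4 = 3.43×10^6 s.
Equilibrium anomaly ΔT_eq = F / λ = 113 / 18.4 = 6.14 K.
t = 50.9 days = 4.40×10^6 s, so t/τ = 1.28.
ΔT(t) = ΔT_eq (1 − e^(−t/τ)) = 6.14 × (1 − e^−1.28) = 4.44 K.

4.44 K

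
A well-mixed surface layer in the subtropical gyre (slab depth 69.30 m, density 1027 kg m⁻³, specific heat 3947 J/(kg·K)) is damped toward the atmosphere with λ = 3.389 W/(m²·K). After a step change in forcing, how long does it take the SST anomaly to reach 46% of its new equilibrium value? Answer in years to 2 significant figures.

1.6 years

Areal heat capacity C = ρ c_p D = 1027 × 3947 × 69.30 = 2.81×10^8 J m⁻² K⁻¹.
τ = C / λ = 2.81×10^8 / 3.389 = 8.29×10^7 s.
Fraction reached: 1 − e^(−t/τ) = 0.46 ⇒ t = −τ ln(1 − 0.46) = τ × 0.616.
t = 5.11×10^7 s = 1.62 years.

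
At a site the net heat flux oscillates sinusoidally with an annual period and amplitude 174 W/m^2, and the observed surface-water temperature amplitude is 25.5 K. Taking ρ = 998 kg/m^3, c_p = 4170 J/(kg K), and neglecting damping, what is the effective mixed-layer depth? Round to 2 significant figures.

8.2 m

ω = 2π / 3.15×10^7 s = 1.99×10^-7 s⁻¹.
Required C = F₀ / (A ω) = 174 / (25.5 × 1.99×10^-7) = 3.42×10^7 J/(m²·K).
D = C / (ρ c_p) = 3.42×10^7 / (998 × 4170) = 8.23 m.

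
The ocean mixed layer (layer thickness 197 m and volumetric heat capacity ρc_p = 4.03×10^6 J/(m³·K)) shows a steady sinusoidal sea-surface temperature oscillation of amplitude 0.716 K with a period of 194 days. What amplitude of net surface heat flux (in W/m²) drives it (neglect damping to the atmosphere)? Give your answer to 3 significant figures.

Areal heat capacity C = ρc_p × D = 4.03×10^6 × 197 = 7.94×10^8 J m⁻² K⁻¹.
ω = 2π / 1.68×10^7 s = 3.75×10^-7 s⁻¹.
Cω = 7.94×10^8 × 3.75×10^-7 = 298 W/(m²·K).
F₀ = A × Cω = 0.716 × 298 = 213 W/m².

213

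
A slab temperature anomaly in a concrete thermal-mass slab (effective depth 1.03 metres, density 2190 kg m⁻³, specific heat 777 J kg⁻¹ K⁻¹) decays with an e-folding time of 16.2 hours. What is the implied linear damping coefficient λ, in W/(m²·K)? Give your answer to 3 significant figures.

Areal heat capacity C = ρ c_p D = 2190 × 777 × 1.03 = 1.75×10^6 J/(m^2 K).
τ = 16.2 hours = 58300 s.
λ = C / τ = 1.75×10^6 / 58300 = 30.1 W/(m²·K).

30.1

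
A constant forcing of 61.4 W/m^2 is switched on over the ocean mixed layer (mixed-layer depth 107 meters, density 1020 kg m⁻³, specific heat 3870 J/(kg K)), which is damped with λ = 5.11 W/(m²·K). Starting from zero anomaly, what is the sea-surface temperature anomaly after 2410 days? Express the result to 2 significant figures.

Areal heat capacity C = ρ c_p D = 1020 × 3870 × 107 = 4.22×10^8 J/(m²·K).
τ = C / λ = 4.22×10^8 / 5.11 = 8.27×10^7 s.
Equilibrium anomaly ΔT_eq = F / λ = 61.4 / 5.11 = 12.0 K.
t = 2410 days = 2.08×10^8 s, so t/τ = 2.52.
ΔT(t) = ΔT_eq (1 − e^(−t/τ)) = 12.0 × (1 − e^−2.52) = 11.0 K.

11 K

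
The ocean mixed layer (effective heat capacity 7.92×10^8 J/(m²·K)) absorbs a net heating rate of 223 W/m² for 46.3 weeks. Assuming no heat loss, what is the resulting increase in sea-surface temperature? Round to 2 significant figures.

7.9 K

Areal heat capacity C = 7.92×10^8 J/(m²·K) (given).
Net heat input Q = F Δt = 223 × (46.3 weeks × 6.048×10^5 s/week) = 6.24×10^9 J/m².
ΔT = Q / C = 6.24×10^9 / 7.92×10^8 = 7.88 K.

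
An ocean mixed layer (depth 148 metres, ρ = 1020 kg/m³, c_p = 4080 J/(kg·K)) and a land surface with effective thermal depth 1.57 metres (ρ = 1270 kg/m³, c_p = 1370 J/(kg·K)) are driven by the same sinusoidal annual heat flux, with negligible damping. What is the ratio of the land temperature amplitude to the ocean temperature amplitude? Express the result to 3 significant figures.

225

C_ocean = 1020 × 4080 × 148 = 6.16×10^8 J/(m²·K).
C_land = 1270 × 1370 × 1.57 = 2.73×10^6 J/(m²·K).
Undamped amplitude ∝ 1/C, so A_land/A_ocean = C_ocean/C_land = 225.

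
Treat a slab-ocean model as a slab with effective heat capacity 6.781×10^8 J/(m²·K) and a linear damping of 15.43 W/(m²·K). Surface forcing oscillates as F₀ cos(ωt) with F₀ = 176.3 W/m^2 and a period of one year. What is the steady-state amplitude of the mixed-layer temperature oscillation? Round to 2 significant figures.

1.3 K

Areal heat capacity C = 6.781×10^8 J/(m²·K) (given).
Angular frequency ω = 2π / T = 2π / 3.15×10^7 s = 1.99×10^-7 s⁻¹.
√((Cω)² + λ²) = √((135)² + 15.43²) = 136 W/(m²·K).
Amplitude A = F₀ / √((Cω)²+λ²) = 176.3 / 136 = 1.30 K.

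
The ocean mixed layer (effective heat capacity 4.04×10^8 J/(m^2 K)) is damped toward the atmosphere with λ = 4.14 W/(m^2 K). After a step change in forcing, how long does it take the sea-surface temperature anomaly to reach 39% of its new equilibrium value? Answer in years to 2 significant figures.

1.5 years

Areal heat capacity C = 4.04×10^8 J/(m^2 K) (given).
τ = C / λ = 4.04×10^8 / 4.14 = 9.76×10^7 s.
Fraction reached: 1 − e^(−t/τ) = 0.39 ⇒ t = −τ ln(1 − 0.39) = τ × 0.494.
t = 4.82×10^7 s = 1.53 years.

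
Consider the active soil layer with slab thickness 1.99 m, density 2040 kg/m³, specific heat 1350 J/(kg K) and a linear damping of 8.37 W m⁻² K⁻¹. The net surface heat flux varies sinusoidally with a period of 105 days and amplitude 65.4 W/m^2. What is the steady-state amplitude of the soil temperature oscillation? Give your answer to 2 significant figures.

7.1 K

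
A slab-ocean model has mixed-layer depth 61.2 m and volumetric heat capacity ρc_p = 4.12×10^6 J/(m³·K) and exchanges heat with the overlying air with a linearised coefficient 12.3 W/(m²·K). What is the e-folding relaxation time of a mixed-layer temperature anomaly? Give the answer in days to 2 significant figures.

240 days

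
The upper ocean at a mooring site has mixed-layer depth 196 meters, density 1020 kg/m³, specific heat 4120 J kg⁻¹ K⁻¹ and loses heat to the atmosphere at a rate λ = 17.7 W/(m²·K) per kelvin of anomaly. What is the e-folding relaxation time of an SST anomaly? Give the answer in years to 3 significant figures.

1.47 years

Areal heat capacity C = ρ c_p D = 1020 × 4120 × 196 = 8.24×10^8 J/(m²·K).
Relaxation time τ = C / λ = 8.24×10^8 / 17.7 = 4.65×10^7 s.
In years: 4.65×10^7 s / (3.156×10^7 s/year) = 1.47 years.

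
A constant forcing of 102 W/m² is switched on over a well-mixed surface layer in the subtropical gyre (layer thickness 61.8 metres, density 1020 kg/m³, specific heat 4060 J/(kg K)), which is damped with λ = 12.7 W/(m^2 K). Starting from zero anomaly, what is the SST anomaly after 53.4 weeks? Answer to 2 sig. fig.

6.4 K

Areal heat capacity C = ρ c_p D = 1020 × 4060 × 61.8 = 2.56×10^8 J m⁻² K⁻¹.
τ = C / λ = 2.56×10^8 / 12.7 = 2.02×10^7 s.
Equilibrium anomaly ΔT_eq = F / λ = 102 / 12.7 = 8.03 K.
t = 53.4 weeks = 3.23×10^7 s, so t/τ = 1.60.
ΔT(t) = ΔT_eq (1 − e^(−t/τ)) = 8.03 × (1 − e^−1.60) = 6.41 K.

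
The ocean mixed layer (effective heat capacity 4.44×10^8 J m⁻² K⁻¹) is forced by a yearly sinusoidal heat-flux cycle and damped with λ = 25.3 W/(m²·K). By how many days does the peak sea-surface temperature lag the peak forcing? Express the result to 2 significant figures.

Areal heat capacity C = 4.44×10^8 J m⁻² K⁻¹ (given).
ω = 2π / 3.15×10^7 s = 1.99×10^-7 s⁻¹.
Phase lag φ = arctan(Cω/λ) = arctan(88.5/25.3) = 1.29 rad.
Time lag = φ / ω = 1.29 / 1.99×10^-7 = 6.49×10^6 s = 75.1 days.

75 days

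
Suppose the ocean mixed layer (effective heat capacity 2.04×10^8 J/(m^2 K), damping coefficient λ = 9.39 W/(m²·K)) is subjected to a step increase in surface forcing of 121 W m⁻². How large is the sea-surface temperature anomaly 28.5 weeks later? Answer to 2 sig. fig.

Areal heat capacity C = 2.04×10^8 J/(m^2 K) (given).
τ = C / λ = 2.04×10^8 / 9.39 = 2.17×10^7 s.
Equilibrium anomaly ΔT_eq = F / λ = 121 / 9.39 = 12.9 K.
t = 28.5 weeks = 1.72×10^7 s, so t/τ = 0.793.
ΔT(t) = ΔT_eq (1 − e^(−t/τ)) = 12.9 × (1 − e^−0.793) = 7.06 K.

7.1 K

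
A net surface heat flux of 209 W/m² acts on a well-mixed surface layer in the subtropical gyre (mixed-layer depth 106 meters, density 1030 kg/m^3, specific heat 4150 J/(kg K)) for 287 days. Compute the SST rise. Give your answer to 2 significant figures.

11 K

Areal heat capacity C = ρ c_p D = 1030 × 4150 × 106 = 4.53×10^8 J m⁻² K⁻¹.
Net heat input Q = F Δt = 209 × (287 days × 86400 s/day) = 5.18×10^9 J/m².
ΔT = Q / C = 5.18×10^9 / 4.53×10^8 = 11.4 K.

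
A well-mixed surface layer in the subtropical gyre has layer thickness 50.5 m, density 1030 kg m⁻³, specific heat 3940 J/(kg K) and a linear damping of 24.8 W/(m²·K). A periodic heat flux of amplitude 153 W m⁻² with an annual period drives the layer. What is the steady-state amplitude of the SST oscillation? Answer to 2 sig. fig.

Areal heat capacity C = ρ c_p D = 1030 × 3940 × 50.5 = 2.05×10^8 J/(m²·K).
Angular frequency ω = 2π / T = 2π / 3.15×10^7 s = 1.99×10^-7 s⁻¹.
√((Cω)² + λ²) = √((40.8)² + 24.8²) = 47.8 W/(m²·K).
Amplitude A = F₀ / √((Cω)²+λ²) = 153 / 47.8 = 3.20 K.

3.2 K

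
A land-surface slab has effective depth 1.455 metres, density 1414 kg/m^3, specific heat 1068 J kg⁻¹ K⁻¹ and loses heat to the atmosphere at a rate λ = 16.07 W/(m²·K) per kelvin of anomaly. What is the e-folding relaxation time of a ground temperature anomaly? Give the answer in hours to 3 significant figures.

Areal heat capacity C = ρ c_p D = 1414 × 1068 × 1.455 = 2.20×10^6 J/(m^2 K).
Relaxation time τ = C / λ = 2.20×10^6 / 16.07 = 1.37×10^5 s.
In hours: 1.37×10^5 s / (3600 s/hour) = 38.0 hours.

38.0 hours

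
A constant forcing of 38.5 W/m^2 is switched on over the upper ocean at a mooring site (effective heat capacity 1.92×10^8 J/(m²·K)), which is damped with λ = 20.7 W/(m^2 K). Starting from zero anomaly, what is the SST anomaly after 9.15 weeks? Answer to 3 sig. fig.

Areal heat capacity C = 1.92×10^8 J/(m²·K) (given).
τ = C / λ = 1.92×10^8 / 20.7 = 9.28×10^6 s.
Equilibrium anomaly ΔT_eq = F / λ = 38.5 / 20.7 = 1.86 K.
t = 9.15 weeks = 5.53×10^6 s, so t/τ = 0.597.
ΔT(t) = ΔT_eq (1 − e^(−t/τ)) = 1.86 × (1 − e^−0.597) = 0.836 K.

0.836 K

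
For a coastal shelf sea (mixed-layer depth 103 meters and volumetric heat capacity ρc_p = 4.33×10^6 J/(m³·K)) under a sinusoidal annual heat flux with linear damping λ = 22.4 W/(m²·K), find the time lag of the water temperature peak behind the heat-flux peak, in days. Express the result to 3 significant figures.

Areal heat capacity C = ρc_p × D = 4.33×10^6 × 103 = 4.46×10^8 J/(m^2 K).
ω = 2π / 3.15×10^7 s = 1.99×10^-7 s⁻¹.
Phase lag φ = arctan(Cω/λ) = arctan(88.9/22.4) = 1.32 rad.
Time lag = φ / ω = 1.32 / 1.99×10^-7 = 6.64×10^6 s = 76.9 days.

76.9 days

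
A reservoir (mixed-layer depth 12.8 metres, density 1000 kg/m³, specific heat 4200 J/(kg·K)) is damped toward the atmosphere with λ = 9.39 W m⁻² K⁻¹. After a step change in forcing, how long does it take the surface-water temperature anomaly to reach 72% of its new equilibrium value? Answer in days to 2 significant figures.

Areal heat capacity C = ρ c_p D = 1000 × 4200 × 12.8 = 5.38×10^7 J m⁻² K⁻¹.
τ = C / λ = 5.38×10^7 / 9.39 = 5.73×10^6 s.
Fraction reached: 1 − e^(−t/τ) = 0.72 ⇒ t = −τ ln(1 − 0.72) = τ × 1.27.
t = 7.29×10^6 s = 84.4 days.

84 days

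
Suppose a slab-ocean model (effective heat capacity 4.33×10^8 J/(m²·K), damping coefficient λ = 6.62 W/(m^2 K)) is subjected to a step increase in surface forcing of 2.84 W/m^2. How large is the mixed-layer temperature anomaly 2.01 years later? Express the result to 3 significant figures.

Areal heat capacity C = 4.33×10^8 J/(m²·K) (given).
τ = C / λ = 4.33×10^8 / 6.62 = 6.54×10^7 s.
Equilibrium anomaly ΔT_eq = F / λ = 2.84 / 6.62 = 0.429 K.
t = 2.01 years = 6.34×10^7 s, so t/τ = 0.970.
ΔT(t) = ΔT_eq (1 − e^(−t/τ)) = 0.429 × (1 − e^−0.970) = 0.266 K.

0.266 K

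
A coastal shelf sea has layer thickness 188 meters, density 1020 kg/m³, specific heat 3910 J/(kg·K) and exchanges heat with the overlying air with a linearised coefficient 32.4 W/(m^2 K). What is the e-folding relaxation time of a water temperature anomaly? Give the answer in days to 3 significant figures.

268 days

Areal heat capacity C = ρ c_p D = 1020 × 3910 × 188 = 7.50×10^8 J/(m²·K).
Relaxation time τ = C / λ = 7.50×10^8 / 32.4 = 2.31×10^7 s.
In days: 2.31×10^7 s / (86400 s/day) = 268 days.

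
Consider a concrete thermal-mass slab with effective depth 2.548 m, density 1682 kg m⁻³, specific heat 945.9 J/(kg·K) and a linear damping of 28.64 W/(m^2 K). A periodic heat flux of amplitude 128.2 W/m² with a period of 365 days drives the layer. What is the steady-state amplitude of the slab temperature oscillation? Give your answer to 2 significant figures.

4.5 K

Areal heat capacity C = ρ c_p D = 1682 × 945.9 × 2.548 = 4.05×10^6 J/(m^2 K).
Angular frequency ω = 2π / T = 2π / 3.15×10^7 s = 1.99×10^-7 s⁻¹.
√((Cω)² + λ²) = √((0.808)² + 28.64²) = 28.7 W/(m²·K).
Amplitude A = F₀ / √((Cω)²+λ²) = 128.2 / 28.7 = 4.47 K.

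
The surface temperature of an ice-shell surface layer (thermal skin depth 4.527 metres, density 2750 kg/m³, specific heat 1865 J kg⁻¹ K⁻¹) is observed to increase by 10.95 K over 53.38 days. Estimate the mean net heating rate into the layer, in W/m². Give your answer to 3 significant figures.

Areal heat capacity C = ρ c_p D = 2750 × 1865 × 4.527 = 2.32×10^7 J m⁻² K⁻¹.
Required heat per unit area: Q = C ΔT = 2.32×10^7 × 10.95 = 2.54×10^8 J/m².
Flux F = Q / Δt = 2.54×10^8 / 4.61×10^6 s = 55.1 W/m².

55.1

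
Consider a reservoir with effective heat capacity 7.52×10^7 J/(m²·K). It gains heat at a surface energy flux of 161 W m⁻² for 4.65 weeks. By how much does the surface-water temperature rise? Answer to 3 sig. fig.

6.02 K

Areal heat capacity C = 7.52×10^7 J/(m²·K) (given).
Net heat input Q = F Δt = 161 × (4.65 weeks × 6.048×10^5 s/week) = 4.53×10^8 J/m².
ΔT = Q / C = 4.53×10^8 / 7.52×10^7 = 6.02 K.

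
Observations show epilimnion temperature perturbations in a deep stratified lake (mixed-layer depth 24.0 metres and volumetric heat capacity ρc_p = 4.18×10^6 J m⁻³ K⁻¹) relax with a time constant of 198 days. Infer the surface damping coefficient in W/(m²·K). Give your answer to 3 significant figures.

5.86

Areal heat capacity C = ρc_p × D = 4.18×10^6 × 24.0 = 1.00×10^8 J/(m²·K).
τ = 198 days = 1.71×10^7 s.
λ = C / τ = 1.00×10^8 / 1.71×10^7 = 5.86 W/(m²·K).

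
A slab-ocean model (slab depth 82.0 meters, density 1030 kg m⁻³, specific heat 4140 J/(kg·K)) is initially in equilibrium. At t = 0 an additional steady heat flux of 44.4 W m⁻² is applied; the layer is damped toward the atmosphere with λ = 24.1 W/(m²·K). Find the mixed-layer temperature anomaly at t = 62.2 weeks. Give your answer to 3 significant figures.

1.70 K

Areal heat capacity C = ρ c_p D = 1030 × 4140 × 82.0 = 3.50×10^8 J/(m²·K).
τ = C / λ = 3.50×10^8 / 24.1 = 1.45×10^7 s.
Equilibrium anomaly ΔT_eq = F / λ = 44.4 / 24.1 = 1.84 K.
t = 62.2 weeks = 3.76×10^7 s, so t/τ = 2.59.
ΔT(t) = ΔT_eq (1 − e^(−t/τ)) = 1.84 × (1 − e^−2.59) = 1.70 K.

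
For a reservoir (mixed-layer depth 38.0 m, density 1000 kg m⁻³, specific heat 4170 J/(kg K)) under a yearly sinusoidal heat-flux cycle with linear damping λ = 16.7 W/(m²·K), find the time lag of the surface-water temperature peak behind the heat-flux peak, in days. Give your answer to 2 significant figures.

63 days

Areal heat capacity C = ρ c_p D = 1000 × 4170 × 38.0 = 1.58×10^8 J/(m²·K).
ω = 2π / 3.15×10^7 s = 1.99×10^-7 s⁻¹.
Phase lag φ = arctan(Cω/λ) = arctan(31.6/16.7) = 1.08 rad.
Time lag = φ / ω = 1.08 / 1.99×10^-7 = 5.44×10^6 s = 63.0 days.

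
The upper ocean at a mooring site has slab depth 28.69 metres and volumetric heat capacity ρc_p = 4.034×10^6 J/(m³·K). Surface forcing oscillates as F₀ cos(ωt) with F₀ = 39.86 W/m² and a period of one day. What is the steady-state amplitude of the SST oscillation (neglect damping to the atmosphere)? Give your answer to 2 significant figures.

0.0047 K

Areal heat capacity C = ρc_p × D = 4.034×10^6 × 28.69 = 1.16×10^8 J m⁻² K⁻¹.
Angular frequency ω = 2π / T = 2π / 86400 s = 7.27×10^-5 s⁻¹.
Cω = 1.16×10^8 × 7.27×10^-5 = 8420 W/(m²·K).
Amplitude A = F₀ / (Cω) = 39.86 / 8420 = 0.00474 K.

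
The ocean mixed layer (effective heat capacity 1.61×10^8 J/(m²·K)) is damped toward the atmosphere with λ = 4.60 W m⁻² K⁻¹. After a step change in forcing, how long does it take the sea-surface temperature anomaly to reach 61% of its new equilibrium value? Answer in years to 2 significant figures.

1.0 years

Areal heat capacity C = 1.61×10^8 J/(m²·K) (given).
τ = C / λ = 1.61×10^8 / 4.60 = 3.50×10^7 s.
Fraction reached: 1 − e^(−t/τ) = 0.61 ⇒ t = −τ ln(1 − 0.61) = τ × 0.942.
t = 3.30×10^7 s = 1.04 years.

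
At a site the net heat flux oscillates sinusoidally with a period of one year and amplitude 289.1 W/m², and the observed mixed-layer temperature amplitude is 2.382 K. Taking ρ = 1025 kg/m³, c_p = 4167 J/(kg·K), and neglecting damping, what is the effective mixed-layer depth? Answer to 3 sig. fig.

143 m

ω = 2π / 3.15×10^7 s = 1.99×10^-7 s⁻¹.
Required C = F₀ / (A ω) = 289.1 / (2.382 × 1.99×10^-7) = 6.09×10^8 J/(m²·K).
D = C / (ρ c_p) = 6.09×10^8 / (1025 × 4167) = 143 m.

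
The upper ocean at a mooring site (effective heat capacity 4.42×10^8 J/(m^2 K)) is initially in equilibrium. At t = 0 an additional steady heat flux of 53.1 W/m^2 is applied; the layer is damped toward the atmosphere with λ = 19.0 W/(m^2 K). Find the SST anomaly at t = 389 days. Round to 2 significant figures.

Areal heat capacity C = 4.42×10^8 J/(m^2 K) (given).
τ = C / λ = 4.42×10^8 / 19.0 = 2.33×10^7 s.
Equilibrium anomaly ΔT_eq = F / λ = 53.1 / 19.0 = 2.79 K.
t = 389 days = 3.36×10^7 s, so t/τ = 1.44.
ΔT(t) = ΔT_eq (1 − e^(−t/τ)) = 2.79 × (1 − e^−1.44) = 2.14 K.

2.1 K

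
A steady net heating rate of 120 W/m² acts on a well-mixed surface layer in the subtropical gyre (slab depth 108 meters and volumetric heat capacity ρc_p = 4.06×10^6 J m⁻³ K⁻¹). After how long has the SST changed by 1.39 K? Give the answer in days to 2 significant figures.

59 days

Areal heat capacity C = ρc_p × D = 4.06×10^6 × 108 = 4.38×10^8 J/(m^2 K).
Time required: Δt = C ΔT / F = 4.38×10^8 × 1.39 / 120 = 5.08×10^6 s.
In days: 5.08×10^6 s / (86400 s/day) = 58.8 days.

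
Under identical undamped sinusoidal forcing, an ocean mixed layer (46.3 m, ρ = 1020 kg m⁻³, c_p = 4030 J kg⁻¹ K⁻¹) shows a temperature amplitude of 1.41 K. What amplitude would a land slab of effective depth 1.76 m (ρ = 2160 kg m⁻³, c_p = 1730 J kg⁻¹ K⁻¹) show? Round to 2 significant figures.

C_ocean = 1.90×10^8 J/(m²·K); C_land = 6.58×10^6 J/(m²·K).
A ∝ 1/C ⇒ A_land = A_ocean × C_ocean/C_land = 1.41 × 28.9 = 40.8 K.

41 K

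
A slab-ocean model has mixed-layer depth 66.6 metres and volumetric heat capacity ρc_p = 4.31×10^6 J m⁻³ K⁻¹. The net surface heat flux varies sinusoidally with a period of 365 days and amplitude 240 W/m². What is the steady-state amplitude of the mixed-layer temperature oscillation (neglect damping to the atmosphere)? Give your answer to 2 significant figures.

4.2 K

Areal heat capacity C = ρc_p × D = 4.31×10^6 × 66.6 = 2.87×10^8 J/(m^2 K).
Angular frequency ω = 2π / T = 2π / 3.15×10^7 s = 1.99×10^-7 s⁻¹.
Cω = 2.87×10^8 × 1.99×10^-7 = 57.2 W/(m²·K).
Amplitude A = F₀ / (Cω) = 240 / 57.2 = 4.20 K.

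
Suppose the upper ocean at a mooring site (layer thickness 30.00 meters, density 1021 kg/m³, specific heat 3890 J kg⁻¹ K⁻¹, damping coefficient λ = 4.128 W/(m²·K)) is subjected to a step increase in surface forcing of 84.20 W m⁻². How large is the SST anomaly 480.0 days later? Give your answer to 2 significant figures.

16 K

Areal heat capacity C = ρ c_p D = 1021 × 3890 × 30.00 = 1.19×10^8 J m⁻² K⁻¹.
τ = C / λ = 1.19×10^8 / 4.128 = 2.89×10^7 s.
Equilibrium anomaly ΔT_eq = F / λ = 84.20 / 4.128 = 20.4 K.
t = 480.0 days = 4.15×10^7 s, so t/τ = 1.44.
ΔT(t) = ΔT_eq (1 − e^(−t/τ)) = 20.4 × (1 − e^−1.44) = 15.5 K.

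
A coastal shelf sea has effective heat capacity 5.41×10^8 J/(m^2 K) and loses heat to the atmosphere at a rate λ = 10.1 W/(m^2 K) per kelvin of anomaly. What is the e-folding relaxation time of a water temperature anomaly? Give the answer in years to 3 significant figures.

1.70 years

Areal heat capacity C = 5.41×10^8 J/(m^2 K) (given).
Relaxation time τ = C / λ = 5.41×10^8 / 10.1 = 5.36×10^7 s.
In years: 5.36×10^7 s / (3.156×10^7 s/year) = 1.70 years.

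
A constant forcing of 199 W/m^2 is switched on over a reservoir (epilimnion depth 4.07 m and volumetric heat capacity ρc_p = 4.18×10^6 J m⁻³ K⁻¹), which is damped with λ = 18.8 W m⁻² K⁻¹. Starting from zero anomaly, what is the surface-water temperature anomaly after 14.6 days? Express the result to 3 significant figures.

7.96 K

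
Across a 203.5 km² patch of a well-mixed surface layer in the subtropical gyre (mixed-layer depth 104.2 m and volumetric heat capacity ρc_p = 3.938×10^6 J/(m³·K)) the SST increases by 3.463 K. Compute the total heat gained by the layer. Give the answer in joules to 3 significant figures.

2.89×10^17 J

Areal heat capacity C = ρc_p × D = 3.938×10^6 × 104.2 = 4.10×10^8 J m⁻² K⁻¹.
Heat per unit area: q = C ΔT = 4.10×10^8 × 3.463 = 1.42×10^9 J/m².
Total heat: Q = q × A = 1.42×10^9 × (203.5 × 10⁶ m²) = 2.89×10^17 J.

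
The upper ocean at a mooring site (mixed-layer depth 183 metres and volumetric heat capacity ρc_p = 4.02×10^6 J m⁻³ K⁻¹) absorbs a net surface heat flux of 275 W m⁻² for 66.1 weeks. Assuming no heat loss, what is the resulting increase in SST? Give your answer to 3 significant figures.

14.9 K

Areal heat capacity C = ρc_p × D = 4.02×10^6 × 183 = 7.36×10^8 J/(m^2 K).
Net heat input Q = F Δt = 275 × (66.1 weeks × 6.048×10^5 s/week) = 1.10×10^10 J/m².
ΔT = Q / C = 1.10×10^10 / 7.36×10^8 = 14.9 K.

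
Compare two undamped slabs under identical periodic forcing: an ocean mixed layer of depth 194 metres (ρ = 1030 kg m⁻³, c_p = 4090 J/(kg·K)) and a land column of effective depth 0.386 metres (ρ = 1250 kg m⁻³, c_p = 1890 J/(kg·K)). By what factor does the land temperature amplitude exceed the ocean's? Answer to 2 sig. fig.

900

C_ocean = 1030 × 4090 × 194 = 8.17×10^8 J/(m²·K).
C_land = 1250 × 1890 × 0.386 = 9.12×10^5 J/(m²·K).
Undamped amplitude ∝ 1/C, so A_land/A_ocean = C_ocean/C_land = 896.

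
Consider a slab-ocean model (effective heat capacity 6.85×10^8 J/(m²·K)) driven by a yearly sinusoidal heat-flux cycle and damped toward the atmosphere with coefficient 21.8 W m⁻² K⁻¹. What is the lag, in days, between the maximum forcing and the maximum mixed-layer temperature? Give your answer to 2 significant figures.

82 days

Areal heat capacity C = 6.85×10^8 J/(m²·K) (given).
ω = 2π / 3.15×10^7 s = 1.99×10^-7 s⁻¹.
Phase lag φ = arctan(Cω/λ) = arctan(136/21.8) = 1.41 rad.
Time lag = φ / ω = 1.41 / 1.99×10^-7 = 7.09×10^6 s = 82.0 days.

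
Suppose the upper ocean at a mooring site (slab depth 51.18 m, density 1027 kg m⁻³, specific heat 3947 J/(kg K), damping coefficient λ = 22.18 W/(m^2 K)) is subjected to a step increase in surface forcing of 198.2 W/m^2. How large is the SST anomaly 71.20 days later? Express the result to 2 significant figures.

4.3 K

Areal heat capacity C = ρ c_p D = 1027 × 3947 × 51.18 = 2.07×10^8 J/(m^2 K).
τ = C / λ = 2.07×10^8 / 22.18 = 9.35×10^6 s.
Equilibrium anomaly ΔT_eq = F / λ = 198.2 / 22.18 = 8.94 K.
t = 71.20 days = 6.15×10^6 s, so t/τ = 0.658.
ΔT(t) = ΔT_eq (1 − e^(−t/τ)) = 8.94 × (1 − e^−0.658) = 4.31 K.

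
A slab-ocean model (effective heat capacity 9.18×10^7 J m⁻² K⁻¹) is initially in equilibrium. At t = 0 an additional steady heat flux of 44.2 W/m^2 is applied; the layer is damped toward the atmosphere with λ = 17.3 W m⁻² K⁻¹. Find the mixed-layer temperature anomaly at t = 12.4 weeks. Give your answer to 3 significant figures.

1.93 K

Areal heat capacity C = 9.18×10^7 J m⁻² K⁻¹ (given).
τ = C / λ = 9.18×10^7 / 17.3 = 5.31×10^6 s.
Equilibrium anomaly ΔT_eq = F / λ = 44.2 / 17.3 = 2.55 K.
t = 12.4 weeks = 7.50×10^6 s, so t/τ = 1.41.
ΔT(t) = ΔT_eq (1 − e^(−t/τ)) = 2.55 × (1 − e^−1.41) = 1.93 K.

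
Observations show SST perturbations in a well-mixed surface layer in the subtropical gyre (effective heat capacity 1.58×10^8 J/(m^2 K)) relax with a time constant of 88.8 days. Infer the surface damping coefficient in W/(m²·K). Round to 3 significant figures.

20.6

Areal heat capacity C = 1.58×10^8 J/(m^2 K) (given).
τ = 88.8 days = 7.67×10^6 s.
λ = C / τ = 1.58×10^8 / 7.67×10^6 = 20.6 W/(m²·K).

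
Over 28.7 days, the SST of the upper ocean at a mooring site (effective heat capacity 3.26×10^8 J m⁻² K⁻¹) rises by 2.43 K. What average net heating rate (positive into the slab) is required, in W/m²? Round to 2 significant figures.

Areal heat capacity C = 3.26×10^8 J m⁻² K⁻¹ (given).
Required heat per unit area: Q = C ΔT = 3.26×10^8 × 2.43 = 7.92×10^8 J/m².
Flux F = Q / Δt = 7.92×10^8 / 2.48×10^6 s = 319 W/m².

320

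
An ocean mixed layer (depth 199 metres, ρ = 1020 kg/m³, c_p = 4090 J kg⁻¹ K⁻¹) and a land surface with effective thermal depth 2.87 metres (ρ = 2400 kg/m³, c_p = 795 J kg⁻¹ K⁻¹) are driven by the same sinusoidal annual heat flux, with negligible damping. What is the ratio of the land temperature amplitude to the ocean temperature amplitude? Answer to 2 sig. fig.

150

C_ocean = 1020 × 4090 × 199 = 8.30×10^8 J/(m²·K).
C_land = 2400 × 795 × 2.87 = 5.48×10^6 J/(m²·K).
Undamped amplitude ∝ 1/C, so A_land/A_ocean = C_ocean/C_land = 152.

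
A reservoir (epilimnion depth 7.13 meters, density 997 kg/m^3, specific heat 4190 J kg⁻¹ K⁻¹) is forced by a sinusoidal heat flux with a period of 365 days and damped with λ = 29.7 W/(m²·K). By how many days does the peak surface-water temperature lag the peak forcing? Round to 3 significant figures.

Areal heat capacity C = ρ c_p D = 997 × 4190 × 7.13 = 2.98×10^7 J m⁻² K⁻¹.
ω = 2π / 3.15×10^7 s = 1.99×10^-7 s⁻¹.
Phase lag φ = arctan(Cω/λ) = arctan(5.93/29.7) = 0.197 rad.
Time lag = φ / ω = 0.197 / 1.99×10^-7 = 9.90×10^5 s = 11.5 days.

11.5 days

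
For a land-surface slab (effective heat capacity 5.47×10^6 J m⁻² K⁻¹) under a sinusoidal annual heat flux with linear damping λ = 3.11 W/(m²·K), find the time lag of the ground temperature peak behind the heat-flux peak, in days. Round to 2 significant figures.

20 days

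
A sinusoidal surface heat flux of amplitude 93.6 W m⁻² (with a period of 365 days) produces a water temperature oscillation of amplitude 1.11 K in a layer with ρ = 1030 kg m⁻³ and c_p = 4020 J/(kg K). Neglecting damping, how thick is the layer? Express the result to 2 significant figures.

100 m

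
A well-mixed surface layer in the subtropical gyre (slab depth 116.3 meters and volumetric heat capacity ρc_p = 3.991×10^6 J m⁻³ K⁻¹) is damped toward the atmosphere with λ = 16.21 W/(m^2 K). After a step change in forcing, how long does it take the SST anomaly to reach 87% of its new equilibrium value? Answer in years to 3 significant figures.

Areal heat capacity C = ρc_p × D = 3.991×10^6 × 116.3 = 4.64×10^8 J m⁻² K⁻¹.
τ = C / λ = 4.64×10^8 / 16.21 = 2.86×10^7 s.
Fraction reached: 1 − e^(−t/τ) = 0.87 ⇒ t = −τ ln(1 − 0.87) = τ × 2.04.
t = 5.84×10^7 s = 1.85 years.

1.85 years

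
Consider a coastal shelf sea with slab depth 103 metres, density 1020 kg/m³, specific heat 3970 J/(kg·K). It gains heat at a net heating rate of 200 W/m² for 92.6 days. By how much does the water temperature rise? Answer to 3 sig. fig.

Areal heat capacity C = ρ c_p D = 1020 × 3970 × 103 = 4.17×10^8 J m⁻² K⁻¹.
Net heat input Q = F Δt = 200 × (92.6 days × 86400 s/day) = 1.60×10^9 J/m².
ΔT = Q / C = 1.60×10^9 / 4.17×10^8 = 3.84 K.

3.84 K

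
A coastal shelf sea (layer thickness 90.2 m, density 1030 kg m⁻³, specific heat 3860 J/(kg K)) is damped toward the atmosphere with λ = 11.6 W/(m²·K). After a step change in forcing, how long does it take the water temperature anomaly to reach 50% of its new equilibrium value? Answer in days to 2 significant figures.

250 days

Areal heat capacity C = ρ c_p D = 1030 × 3860 × 90.2 = 3.59×10^8 J/(m^2 K).
τ = C / λ = 3.59×10^8 / 11.6 = 3.09×10^7 s.
Fraction reached: 1 − e^(−t/τ) = 0.50 ⇒ t = −τ ln(1 − 0.50) = τ × 0.693.
t = 2.14×10^7 s = 248 days.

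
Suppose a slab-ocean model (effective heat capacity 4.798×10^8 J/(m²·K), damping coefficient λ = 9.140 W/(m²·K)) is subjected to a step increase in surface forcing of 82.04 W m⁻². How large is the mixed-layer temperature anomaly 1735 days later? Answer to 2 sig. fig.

8.5 K

Areal heat capacity C = 4.798×10^8 J/(m²·K) (given).
τ = C / λ = 4.80×10^8 / 9.140 = 5.25×10^7 s.
Equilibrium anomaly ΔT_eq = F / λ = 82.04 / 9.140 = 8.98 K.
t = 1735 days = 1.50×10^8 s, so t/τ = 2.86.
ΔT(t) = ΔT_eq (1 − e^(−t/τ)) = 8.98 × (1 − e^−2.86) = 8.46 K.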